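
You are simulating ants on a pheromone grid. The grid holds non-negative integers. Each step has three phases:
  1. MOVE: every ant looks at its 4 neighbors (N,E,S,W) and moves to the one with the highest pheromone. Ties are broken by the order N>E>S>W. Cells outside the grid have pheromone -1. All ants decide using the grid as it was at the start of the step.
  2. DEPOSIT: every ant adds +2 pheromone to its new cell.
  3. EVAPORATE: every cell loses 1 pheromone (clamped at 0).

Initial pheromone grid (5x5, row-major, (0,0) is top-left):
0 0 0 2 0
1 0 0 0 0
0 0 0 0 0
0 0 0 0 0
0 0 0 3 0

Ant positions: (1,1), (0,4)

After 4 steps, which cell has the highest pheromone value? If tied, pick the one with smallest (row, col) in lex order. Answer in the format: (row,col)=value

Step 1: ant0:(1,1)->W->(1,0) | ant1:(0,4)->W->(0,3)
  grid max=3 at (0,3)
Step 2: ant0:(1,0)->N->(0,0) | ant1:(0,3)->E->(0,4)
  grid max=2 at (0,3)
Step 3: ant0:(0,0)->S->(1,0) | ant1:(0,4)->W->(0,3)
  grid max=3 at (0,3)
Step 4: ant0:(1,0)->N->(0,0) | ant1:(0,3)->E->(0,4)
  grid max=2 at (0,3)
Final grid:
  1 0 0 2 1
  1 0 0 0 0
  0 0 0 0 0
  0 0 0 0 0
  0 0 0 0 0
Max pheromone 2 at (0,3)

Answer: (0,3)=2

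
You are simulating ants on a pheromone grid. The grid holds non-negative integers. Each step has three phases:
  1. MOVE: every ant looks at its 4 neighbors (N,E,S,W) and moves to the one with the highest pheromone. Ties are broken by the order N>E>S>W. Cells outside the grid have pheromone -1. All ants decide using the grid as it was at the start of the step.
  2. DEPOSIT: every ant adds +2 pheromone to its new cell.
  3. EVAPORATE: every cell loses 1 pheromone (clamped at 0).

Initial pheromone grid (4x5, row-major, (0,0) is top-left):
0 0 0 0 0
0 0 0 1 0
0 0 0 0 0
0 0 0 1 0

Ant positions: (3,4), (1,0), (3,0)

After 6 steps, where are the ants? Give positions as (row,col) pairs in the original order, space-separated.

Step 1: ant0:(3,4)->W->(3,3) | ant1:(1,0)->N->(0,0) | ant2:(3,0)->N->(2,0)
  grid max=2 at (3,3)
Step 2: ant0:(3,3)->N->(2,3) | ant1:(0,0)->E->(0,1) | ant2:(2,0)->N->(1,0)
  grid max=1 at (0,1)
Step 3: ant0:(2,3)->S->(3,3) | ant1:(0,1)->E->(0,2) | ant2:(1,0)->N->(0,0)
  grid max=2 at (3,3)
Step 4: ant0:(3,3)->N->(2,3) | ant1:(0,2)->E->(0,3) | ant2:(0,0)->E->(0,1)
  grid max=1 at (0,1)
Step 5: ant0:(2,3)->S->(3,3) | ant1:(0,3)->E->(0,4) | ant2:(0,1)->E->(0,2)
  grid max=2 at (3,3)
Step 6: ant0:(3,3)->N->(2,3) | ant1:(0,4)->S->(1,4) | ant2:(0,2)->E->(0,3)
  grid max=1 at (0,3)

(2,3) (1,4) (0,3)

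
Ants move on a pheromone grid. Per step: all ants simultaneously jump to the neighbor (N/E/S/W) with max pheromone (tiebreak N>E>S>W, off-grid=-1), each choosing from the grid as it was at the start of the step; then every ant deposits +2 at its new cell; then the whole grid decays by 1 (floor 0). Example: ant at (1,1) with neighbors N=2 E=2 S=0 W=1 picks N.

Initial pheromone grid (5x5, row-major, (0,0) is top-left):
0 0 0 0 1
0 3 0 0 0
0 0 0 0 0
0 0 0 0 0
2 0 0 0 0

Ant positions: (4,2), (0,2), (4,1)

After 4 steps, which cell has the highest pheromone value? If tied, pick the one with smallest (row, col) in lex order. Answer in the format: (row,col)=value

Answer: (4,0)=2

Derivation:
Step 1: ant0:(4,2)->N->(3,2) | ant1:(0,2)->E->(0,3) | ant2:(4,1)->W->(4,0)
  grid max=3 at (4,0)
Step 2: ant0:(3,2)->N->(2,2) | ant1:(0,3)->E->(0,4) | ant2:(4,0)->N->(3,0)
  grid max=2 at (4,0)
Step 3: ant0:(2,2)->N->(1,2) | ant1:(0,4)->S->(1,4) | ant2:(3,0)->S->(4,0)
  grid max=3 at (4,0)
Step 4: ant0:(1,2)->N->(0,2) | ant1:(1,4)->N->(0,4) | ant2:(4,0)->N->(3,0)
  grid max=2 at (4,0)
Final grid:
  0 0 1 0 1
  0 0 0 0 0
  0 0 0 0 0
  1 0 0 0 0
  2 0 0 0 0
Max pheromone 2 at (4,0)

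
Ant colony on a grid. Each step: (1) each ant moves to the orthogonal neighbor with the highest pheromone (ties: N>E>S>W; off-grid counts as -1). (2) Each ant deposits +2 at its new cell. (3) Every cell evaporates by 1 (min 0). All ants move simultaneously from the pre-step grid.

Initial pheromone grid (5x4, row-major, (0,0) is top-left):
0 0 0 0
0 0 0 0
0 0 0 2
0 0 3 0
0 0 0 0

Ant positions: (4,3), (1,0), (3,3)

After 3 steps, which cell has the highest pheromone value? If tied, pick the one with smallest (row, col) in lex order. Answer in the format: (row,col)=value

Step 1: ant0:(4,3)->N->(3,3) | ant1:(1,0)->N->(0,0) | ant2:(3,3)->W->(3,2)
  grid max=4 at (3,2)
Step 2: ant0:(3,3)->W->(3,2) | ant1:(0,0)->E->(0,1) | ant2:(3,2)->E->(3,3)
  grid max=5 at (3,2)
Step 3: ant0:(3,2)->E->(3,3) | ant1:(0,1)->E->(0,2) | ant2:(3,3)->W->(3,2)
  grid max=6 at (3,2)
Final grid:
  0 0 1 0
  0 0 0 0
  0 0 0 0
  0 0 6 3
  0 0 0 0
Max pheromone 6 at (3,2)

Answer: (3,2)=6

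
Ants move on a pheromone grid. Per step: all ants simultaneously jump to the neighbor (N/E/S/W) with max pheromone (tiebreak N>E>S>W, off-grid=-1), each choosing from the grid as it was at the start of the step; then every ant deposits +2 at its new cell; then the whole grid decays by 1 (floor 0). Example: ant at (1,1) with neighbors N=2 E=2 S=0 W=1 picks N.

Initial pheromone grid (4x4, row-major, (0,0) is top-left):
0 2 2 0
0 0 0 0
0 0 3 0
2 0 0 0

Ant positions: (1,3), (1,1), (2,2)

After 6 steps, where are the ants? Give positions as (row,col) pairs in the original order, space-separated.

Step 1: ant0:(1,3)->N->(0,3) | ant1:(1,1)->N->(0,1) | ant2:(2,2)->N->(1,2)
  grid max=3 at (0,1)
Step 2: ant0:(0,3)->W->(0,2) | ant1:(0,1)->E->(0,2) | ant2:(1,2)->S->(2,2)
  grid max=4 at (0,2)
Step 3: ant0:(0,2)->W->(0,1) | ant1:(0,2)->W->(0,1) | ant2:(2,2)->N->(1,2)
  grid max=5 at (0,1)
Step 4: ant0:(0,1)->E->(0,2) | ant1:(0,1)->E->(0,2) | ant2:(1,2)->N->(0,2)
  grid max=8 at (0,2)
Step 5: ant0:(0,2)->W->(0,1) | ant1:(0,2)->W->(0,1) | ant2:(0,2)->W->(0,1)
  grid max=9 at (0,1)
Step 6: ant0:(0,1)->E->(0,2) | ant1:(0,1)->E->(0,2) | ant2:(0,1)->E->(0,2)
  grid max=12 at (0,2)

(0,2) (0,2) (0,2)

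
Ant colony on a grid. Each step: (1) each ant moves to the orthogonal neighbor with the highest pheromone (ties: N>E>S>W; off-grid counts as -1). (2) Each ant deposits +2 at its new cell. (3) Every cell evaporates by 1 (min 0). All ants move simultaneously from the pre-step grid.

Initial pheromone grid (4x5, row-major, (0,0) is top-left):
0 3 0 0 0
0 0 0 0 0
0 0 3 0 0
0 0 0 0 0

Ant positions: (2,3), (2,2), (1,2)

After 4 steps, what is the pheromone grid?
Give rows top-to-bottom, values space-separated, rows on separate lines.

After step 1: ants at (2,2),(1,2),(2,2)
  0 2 0 0 0
  0 0 1 0 0
  0 0 6 0 0
  0 0 0 0 0
After step 2: ants at (1,2),(2,2),(1,2)
  0 1 0 0 0
  0 0 4 0 0
  0 0 7 0 0
  0 0 0 0 0
After step 3: ants at (2,2),(1,2),(2,2)
  0 0 0 0 0
  0 0 5 0 0
  0 0 10 0 0
  0 0 0 0 0
After step 4: ants at (1,2),(2,2),(1,2)
  0 0 0 0 0
  0 0 8 0 0
  0 0 11 0 0
  0 0 0 0 0

0 0 0 0 0
0 0 8 0 0
0 0 11 0 0
0 0 0 0 0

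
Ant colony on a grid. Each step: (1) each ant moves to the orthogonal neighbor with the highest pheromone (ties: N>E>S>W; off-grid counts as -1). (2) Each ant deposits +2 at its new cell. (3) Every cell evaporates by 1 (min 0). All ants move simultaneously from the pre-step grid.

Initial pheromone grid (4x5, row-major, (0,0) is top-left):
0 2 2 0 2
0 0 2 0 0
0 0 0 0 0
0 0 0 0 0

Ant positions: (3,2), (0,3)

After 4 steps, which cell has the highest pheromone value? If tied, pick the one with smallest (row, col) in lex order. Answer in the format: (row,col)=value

Step 1: ant0:(3,2)->N->(2,2) | ant1:(0,3)->E->(0,4)
  grid max=3 at (0,4)
Step 2: ant0:(2,2)->N->(1,2) | ant1:(0,4)->S->(1,4)
  grid max=2 at (0,4)
Step 3: ant0:(1,2)->N->(0,2) | ant1:(1,4)->N->(0,4)
  grid max=3 at (0,4)
Step 4: ant0:(0,2)->S->(1,2) | ant1:(0,4)->S->(1,4)
  grid max=2 at (0,4)
Final grid:
  0 0 0 0 2
  0 0 2 0 1
  0 0 0 0 0
  0 0 0 0 0
Max pheromone 2 at (0,4)

Answer: (0,4)=2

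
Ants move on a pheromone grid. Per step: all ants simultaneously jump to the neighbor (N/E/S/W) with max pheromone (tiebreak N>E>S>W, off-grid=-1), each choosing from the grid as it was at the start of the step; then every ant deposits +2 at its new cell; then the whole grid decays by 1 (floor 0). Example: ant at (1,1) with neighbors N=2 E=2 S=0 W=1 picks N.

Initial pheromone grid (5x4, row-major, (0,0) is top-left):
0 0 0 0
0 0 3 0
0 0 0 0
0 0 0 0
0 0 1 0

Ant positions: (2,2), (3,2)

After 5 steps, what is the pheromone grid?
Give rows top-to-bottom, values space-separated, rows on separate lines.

After step 1: ants at (1,2),(4,2)
  0 0 0 0
  0 0 4 0
  0 0 0 0
  0 0 0 0
  0 0 2 0
After step 2: ants at (0,2),(3,2)
  0 0 1 0
  0 0 3 0
  0 0 0 0
  0 0 1 0
  0 0 1 0
After step 3: ants at (1,2),(4,2)
  0 0 0 0
  0 0 4 0
  0 0 0 0
  0 0 0 0
  0 0 2 0
After step 4: ants at (0,2),(3,2)
  0 0 1 0
  0 0 3 0
  0 0 0 0
  0 0 1 0
  0 0 1 0
After step 5: ants at (1,2),(4,2)
  0 0 0 0
  0 0 4 0
  0 0 0 0
  0 0 0 0
  0 0 2 0

0 0 0 0
0 0 4 0
0 0 0 0
0 0 0 0
0 0 2 0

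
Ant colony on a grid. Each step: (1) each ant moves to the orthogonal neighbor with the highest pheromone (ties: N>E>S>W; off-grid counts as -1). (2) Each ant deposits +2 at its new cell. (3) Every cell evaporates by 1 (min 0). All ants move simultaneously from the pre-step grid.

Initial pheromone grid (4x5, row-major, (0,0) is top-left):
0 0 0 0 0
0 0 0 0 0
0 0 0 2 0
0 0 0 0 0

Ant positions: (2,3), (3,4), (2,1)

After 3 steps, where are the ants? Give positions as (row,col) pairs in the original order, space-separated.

Step 1: ant0:(2,3)->N->(1,3) | ant1:(3,4)->N->(2,4) | ant2:(2,1)->N->(1,1)
  grid max=1 at (1,1)
Step 2: ant0:(1,3)->S->(2,3) | ant1:(2,4)->W->(2,3) | ant2:(1,1)->N->(0,1)
  grid max=4 at (2,3)
Step 3: ant0:(2,3)->N->(1,3) | ant1:(2,3)->N->(1,3) | ant2:(0,1)->E->(0,2)
  grid max=3 at (1,3)

(1,3) (1,3) (0,2)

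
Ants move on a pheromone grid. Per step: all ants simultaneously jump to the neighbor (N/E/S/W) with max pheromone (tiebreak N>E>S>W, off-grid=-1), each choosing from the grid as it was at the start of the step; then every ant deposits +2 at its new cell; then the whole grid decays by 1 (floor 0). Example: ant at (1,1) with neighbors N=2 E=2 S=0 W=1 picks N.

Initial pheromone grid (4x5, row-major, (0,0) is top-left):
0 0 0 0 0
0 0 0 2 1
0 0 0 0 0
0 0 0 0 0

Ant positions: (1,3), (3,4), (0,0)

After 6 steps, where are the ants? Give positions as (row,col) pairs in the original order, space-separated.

Step 1: ant0:(1,3)->E->(1,4) | ant1:(3,4)->N->(2,4) | ant2:(0,0)->E->(0,1)
  grid max=2 at (1,4)
Step 2: ant0:(1,4)->S->(2,4) | ant1:(2,4)->N->(1,4) | ant2:(0,1)->E->(0,2)
  grid max=3 at (1,4)
Step 3: ant0:(2,4)->N->(1,4) | ant1:(1,4)->S->(2,4) | ant2:(0,2)->E->(0,3)
  grid max=4 at (1,4)
Step 4: ant0:(1,4)->S->(2,4) | ant1:(2,4)->N->(1,4) | ant2:(0,3)->E->(0,4)
  grid max=5 at (1,4)
Step 5: ant0:(2,4)->N->(1,4) | ant1:(1,4)->S->(2,4) | ant2:(0,4)->S->(1,4)
  grid max=8 at (1,4)
Step 6: ant0:(1,4)->S->(2,4) | ant1:(2,4)->N->(1,4) | ant2:(1,4)->S->(2,4)
  grid max=9 at (1,4)

(2,4) (1,4) (2,4)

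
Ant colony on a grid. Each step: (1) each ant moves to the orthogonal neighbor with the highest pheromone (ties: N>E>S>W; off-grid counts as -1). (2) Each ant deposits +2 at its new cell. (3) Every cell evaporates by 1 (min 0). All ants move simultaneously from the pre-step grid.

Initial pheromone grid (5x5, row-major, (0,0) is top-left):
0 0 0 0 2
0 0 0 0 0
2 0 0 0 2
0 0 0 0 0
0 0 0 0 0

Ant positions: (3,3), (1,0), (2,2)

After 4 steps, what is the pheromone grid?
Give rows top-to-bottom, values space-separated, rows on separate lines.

After step 1: ants at (2,3),(2,0),(1,2)
  0 0 0 0 1
  0 0 1 0 0
  3 0 0 1 1
  0 0 0 0 0
  0 0 0 0 0
After step 2: ants at (2,4),(1,0),(0,2)
  0 0 1 0 0
  1 0 0 0 0
  2 0 0 0 2
  0 0 0 0 0
  0 0 0 0 0
After step 3: ants at (1,4),(2,0),(0,3)
  0 0 0 1 0
  0 0 0 0 1
  3 0 0 0 1
  0 0 0 0 0
  0 0 0 0 0
After step 4: ants at (2,4),(1,0),(0,4)
  0 0 0 0 1
  1 0 0 0 0
  2 0 0 0 2
  0 0 0 0 0
  0 0 0 0 0

0 0 0 0 1
1 0 0 0 0
2 0 0 0 2
0 0 0 0 0
0 0 0 0 0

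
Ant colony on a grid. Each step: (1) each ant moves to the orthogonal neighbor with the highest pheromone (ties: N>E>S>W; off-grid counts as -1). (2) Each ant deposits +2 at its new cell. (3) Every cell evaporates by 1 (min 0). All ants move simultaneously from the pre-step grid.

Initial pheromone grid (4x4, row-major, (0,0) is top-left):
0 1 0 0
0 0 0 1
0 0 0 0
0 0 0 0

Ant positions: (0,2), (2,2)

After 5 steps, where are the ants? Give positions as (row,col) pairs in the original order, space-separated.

Step 1: ant0:(0,2)->W->(0,1) | ant1:(2,2)->N->(1,2)
  grid max=2 at (0,1)
Step 2: ant0:(0,1)->E->(0,2) | ant1:(1,2)->N->(0,2)
  grid max=3 at (0,2)
Step 3: ant0:(0,2)->W->(0,1) | ant1:(0,2)->W->(0,1)
  grid max=4 at (0,1)
Step 4: ant0:(0,1)->E->(0,2) | ant1:(0,1)->E->(0,2)
  grid max=5 at (0,2)
Step 5: ant0:(0,2)->W->(0,1) | ant1:(0,2)->W->(0,1)
  grid max=6 at (0,1)

(0,1) (0,1)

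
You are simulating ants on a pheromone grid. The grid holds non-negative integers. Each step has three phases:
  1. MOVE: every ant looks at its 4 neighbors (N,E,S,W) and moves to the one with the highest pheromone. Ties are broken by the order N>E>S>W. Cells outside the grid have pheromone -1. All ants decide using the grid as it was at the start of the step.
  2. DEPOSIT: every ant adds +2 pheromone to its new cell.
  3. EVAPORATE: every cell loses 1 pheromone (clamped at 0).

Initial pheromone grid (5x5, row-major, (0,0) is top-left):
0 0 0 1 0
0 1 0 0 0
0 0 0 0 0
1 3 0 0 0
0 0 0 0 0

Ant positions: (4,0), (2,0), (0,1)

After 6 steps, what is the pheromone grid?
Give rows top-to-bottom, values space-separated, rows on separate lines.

After step 1: ants at (3,0),(3,0),(1,1)
  0 0 0 0 0
  0 2 0 0 0
  0 0 0 0 0
  4 2 0 0 0
  0 0 0 0 0
After step 2: ants at (3,1),(3,1),(0,1)
  0 1 0 0 0
  0 1 0 0 0
  0 0 0 0 0
  3 5 0 0 0
  0 0 0 0 0
After step 3: ants at (3,0),(3,0),(1,1)
  0 0 0 0 0
  0 2 0 0 0
  0 0 0 0 0
  6 4 0 0 0
  0 0 0 0 0
After step 4: ants at (3,1),(3,1),(0,1)
  0 1 0 0 0
  0 1 0 0 0
  0 0 0 0 0
  5 7 0 0 0
  0 0 0 0 0
After step 5: ants at (3,0),(3,0),(1,1)
  0 0 0 0 0
  0 2 0 0 0
  0 0 0 0 0
  8 6 0 0 0
  0 0 0 0 0
After step 6: ants at (3,1),(3,1),(0,1)
  0 1 0 0 0
  0 1 0 0 0
  0 0 0 0 0
  7 9 0 0 0
  0 0 0 0 0

0 1 0 0 0
0 1 0 0 0
0 0 0 0 0
7 9 0 0 0
0 0 0 0 0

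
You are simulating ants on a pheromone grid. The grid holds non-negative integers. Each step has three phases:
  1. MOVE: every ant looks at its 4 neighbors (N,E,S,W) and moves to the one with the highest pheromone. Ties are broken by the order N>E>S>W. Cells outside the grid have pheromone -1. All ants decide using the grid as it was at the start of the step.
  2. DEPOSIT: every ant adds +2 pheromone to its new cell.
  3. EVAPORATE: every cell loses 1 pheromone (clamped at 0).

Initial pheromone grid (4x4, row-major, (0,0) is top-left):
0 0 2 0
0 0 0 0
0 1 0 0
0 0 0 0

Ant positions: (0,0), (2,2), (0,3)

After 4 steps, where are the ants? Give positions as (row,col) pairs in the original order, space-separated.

Step 1: ant0:(0,0)->E->(0,1) | ant1:(2,2)->W->(2,1) | ant2:(0,3)->W->(0,2)
  grid max=3 at (0,2)
Step 2: ant0:(0,1)->E->(0,2) | ant1:(2,1)->N->(1,1) | ant2:(0,2)->W->(0,1)
  grid max=4 at (0,2)
Step 3: ant0:(0,2)->W->(0,1) | ant1:(1,1)->N->(0,1) | ant2:(0,1)->E->(0,2)
  grid max=5 at (0,1)
Step 4: ant0:(0,1)->E->(0,2) | ant1:(0,1)->E->(0,2) | ant2:(0,2)->W->(0,1)
  grid max=8 at (0,2)

(0,2) (0,2) (0,1)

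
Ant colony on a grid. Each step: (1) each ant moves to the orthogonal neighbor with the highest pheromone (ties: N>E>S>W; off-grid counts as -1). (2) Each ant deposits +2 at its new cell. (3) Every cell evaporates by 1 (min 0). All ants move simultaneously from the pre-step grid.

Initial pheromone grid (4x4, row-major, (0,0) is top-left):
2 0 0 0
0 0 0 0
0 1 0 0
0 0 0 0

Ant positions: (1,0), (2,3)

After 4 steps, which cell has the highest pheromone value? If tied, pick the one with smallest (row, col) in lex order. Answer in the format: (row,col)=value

Step 1: ant0:(1,0)->N->(0,0) | ant1:(2,3)->N->(1,3)
  grid max=3 at (0,0)
Step 2: ant0:(0,0)->E->(0,1) | ant1:(1,3)->N->(0,3)
  grid max=2 at (0,0)
Step 3: ant0:(0,1)->W->(0,0) | ant1:(0,3)->S->(1,3)
  grid max=3 at (0,0)
Step 4: ant0:(0,0)->E->(0,1) | ant1:(1,3)->N->(0,3)
  grid max=2 at (0,0)
Final grid:
  2 1 0 1
  0 0 0 0
  0 0 0 0
  0 0 0 0
Max pheromone 2 at (0,0)

Answer: (0,0)=2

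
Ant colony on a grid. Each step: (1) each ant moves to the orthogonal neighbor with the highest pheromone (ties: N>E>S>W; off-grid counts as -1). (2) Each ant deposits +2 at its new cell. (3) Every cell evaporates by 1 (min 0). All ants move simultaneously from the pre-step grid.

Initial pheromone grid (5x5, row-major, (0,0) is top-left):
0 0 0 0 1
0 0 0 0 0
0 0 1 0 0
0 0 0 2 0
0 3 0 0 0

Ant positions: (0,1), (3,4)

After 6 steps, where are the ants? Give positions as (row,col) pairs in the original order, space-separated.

Step 1: ant0:(0,1)->E->(0,2) | ant1:(3,4)->W->(3,3)
  grid max=3 at (3,3)
Step 2: ant0:(0,2)->E->(0,3) | ant1:(3,3)->N->(2,3)
  grid max=2 at (3,3)
Step 3: ant0:(0,3)->E->(0,4) | ant1:(2,3)->S->(3,3)
  grid max=3 at (3,3)
Step 4: ant0:(0,4)->S->(1,4) | ant1:(3,3)->N->(2,3)
  grid max=2 at (3,3)
Step 5: ant0:(1,4)->N->(0,4) | ant1:(2,3)->S->(3,3)
  grid max=3 at (3,3)
Step 6: ant0:(0,4)->S->(1,4) | ant1:(3,3)->N->(2,3)
  grid max=2 at (3,3)

(1,4) (2,3)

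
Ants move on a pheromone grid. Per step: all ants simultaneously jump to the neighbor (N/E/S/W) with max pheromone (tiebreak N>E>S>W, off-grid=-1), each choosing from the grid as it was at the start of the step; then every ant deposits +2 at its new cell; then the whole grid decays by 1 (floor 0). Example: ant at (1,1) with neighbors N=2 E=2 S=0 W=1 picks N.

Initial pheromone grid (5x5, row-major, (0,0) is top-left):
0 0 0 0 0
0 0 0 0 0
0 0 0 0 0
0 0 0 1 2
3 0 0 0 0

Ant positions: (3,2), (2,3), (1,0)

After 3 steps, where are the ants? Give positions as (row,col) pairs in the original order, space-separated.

Step 1: ant0:(3,2)->E->(3,3) | ant1:(2,3)->S->(3,3) | ant2:(1,0)->N->(0,0)
  grid max=4 at (3,3)
Step 2: ant0:(3,3)->E->(3,4) | ant1:(3,3)->E->(3,4) | ant2:(0,0)->E->(0,1)
  grid max=4 at (3,4)
Step 3: ant0:(3,4)->W->(3,3) | ant1:(3,4)->W->(3,3) | ant2:(0,1)->E->(0,2)
  grid max=6 at (3,3)

(3,3) (3,3) (0,2)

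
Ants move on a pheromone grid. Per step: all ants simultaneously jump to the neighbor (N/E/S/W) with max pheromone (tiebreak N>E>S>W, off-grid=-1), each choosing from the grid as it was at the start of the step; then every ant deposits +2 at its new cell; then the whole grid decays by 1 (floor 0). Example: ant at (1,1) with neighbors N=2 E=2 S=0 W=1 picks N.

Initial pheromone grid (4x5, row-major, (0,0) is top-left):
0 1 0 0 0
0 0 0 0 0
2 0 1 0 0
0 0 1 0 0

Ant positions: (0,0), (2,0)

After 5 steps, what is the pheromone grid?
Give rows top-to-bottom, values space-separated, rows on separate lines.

After step 1: ants at (0,1),(1,0)
  0 2 0 0 0
  1 0 0 0 0
  1 0 0 0 0
  0 0 0 0 0
After step 2: ants at (0,2),(2,0)
  0 1 1 0 0
  0 0 0 0 0
  2 0 0 0 0
  0 0 0 0 0
After step 3: ants at (0,1),(1,0)
  0 2 0 0 0
  1 0 0 0 0
  1 0 0 0 0
  0 0 0 0 0
After step 4: ants at (0,2),(2,0)
  0 1 1 0 0
  0 0 0 0 0
  2 0 0 0 0
  0 0 0 0 0
After step 5: ants at (0,1),(1,0)
  0 2 0 0 0
  1 0 0 0 0
  1 0 0 0 0
  0 0 0 0 0

0 2 0 0 0
1 0 0 0 0
1 0 0 0 0
0 0 0 0 0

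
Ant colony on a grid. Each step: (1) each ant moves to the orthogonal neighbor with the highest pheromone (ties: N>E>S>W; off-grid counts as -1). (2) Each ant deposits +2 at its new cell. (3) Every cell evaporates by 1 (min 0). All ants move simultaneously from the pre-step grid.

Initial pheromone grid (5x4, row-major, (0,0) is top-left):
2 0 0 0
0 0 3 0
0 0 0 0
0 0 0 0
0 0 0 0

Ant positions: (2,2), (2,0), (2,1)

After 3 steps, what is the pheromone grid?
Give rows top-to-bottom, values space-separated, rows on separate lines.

After step 1: ants at (1,2),(1,0),(1,1)
  1 0 0 0
  1 1 4 0
  0 0 0 0
  0 0 0 0
  0 0 0 0
After step 2: ants at (1,1),(0,0),(1,2)
  2 0 0 0
  0 2 5 0
  0 0 0 0
  0 0 0 0
  0 0 0 0
After step 3: ants at (1,2),(0,1),(1,1)
  1 1 0 0
  0 3 6 0
  0 0 0 0
  0 0 0 0
  0 0 0 0

1 1 0 0
0 3 6 0
0 0 0 0
0 0 0 0
0 0 0 0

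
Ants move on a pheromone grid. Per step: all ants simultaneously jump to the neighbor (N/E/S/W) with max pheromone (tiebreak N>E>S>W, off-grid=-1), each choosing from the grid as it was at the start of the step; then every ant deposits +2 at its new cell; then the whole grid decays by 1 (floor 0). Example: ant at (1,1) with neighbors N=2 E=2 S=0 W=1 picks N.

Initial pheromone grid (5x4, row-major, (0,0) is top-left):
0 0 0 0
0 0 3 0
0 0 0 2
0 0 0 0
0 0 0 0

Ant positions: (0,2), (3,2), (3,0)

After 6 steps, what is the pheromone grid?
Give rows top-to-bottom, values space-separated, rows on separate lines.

After step 1: ants at (1,2),(2,2),(2,0)
  0 0 0 0
  0 0 4 0
  1 0 1 1
  0 0 0 0
  0 0 0 0
After step 2: ants at (2,2),(1,2),(1,0)
  0 0 0 0
  1 0 5 0
  0 0 2 0
  0 0 0 0
  0 0 0 0
After step 3: ants at (1,2),(2,2),(0,0)
  1 0 0 0
  0 0 6 0
  0 0 3 0
  0 0 0 0
  0 0 0 0
After step 4: ants at (2,2),(1,2),(0,1)
  0 1 0 0
  0 0 7 0
  0 0 4 0
  0 0 0 0
  0 0 0 0
After step 5: ants at (1,2),(2,2),(0,2)
  0 0 1 0
  0 0 8 0
  0 0 5 0
  0 0 0 0
  0 0 0 0
After step 6: ants at (2,2),(1,2),(1,2)
  0 0 0 0
  0 0 11 0
  0 0 6 0
  0 0 0 0
  0 0 0 0

0 0 0 0
0 0 11 0
0 0 6 0
0 0 0 0
0 0 0 0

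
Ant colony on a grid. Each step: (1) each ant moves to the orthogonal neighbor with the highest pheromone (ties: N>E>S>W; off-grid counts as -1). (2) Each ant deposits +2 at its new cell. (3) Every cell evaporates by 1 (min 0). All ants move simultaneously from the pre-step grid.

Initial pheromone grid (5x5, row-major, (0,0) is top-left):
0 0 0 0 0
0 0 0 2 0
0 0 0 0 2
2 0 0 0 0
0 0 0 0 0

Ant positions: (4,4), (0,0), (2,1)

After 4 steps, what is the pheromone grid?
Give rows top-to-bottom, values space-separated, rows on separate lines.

After step 1: ants at (3,4),(0,1),(1,1)
  0 1 0 0 0
  0 1 0 1 0
  0 0 0 0 1
  1 0 0 0 1
  0 0 0 0 0
After step 2: ants at (2,4),(1,1),(0,1)
  0 2 0 0 0
  0 2 0 0 0
  0 0 0 0 2
  0 0 0 0 0
  0 0 0 0 0
After step 3: ants at (1,4),(0,1),(1,1)
  0 3 0 0 0
  0 3 0 0 1
  0 0 0 0 1
  0 0 0 0 0
  0 0 0 0 0
After step 4: ants at (2,4),(1,1),(0,1)
  0 4 0 0 0
  0 4 0 0 0
  0 0 0 0 2
  0 0 0 0 0
  0 0 0 0 0

0 4 0 0 0
0 4 0 0 0
0 0 0 0 2
0 0 0 0 0
0 0 0 0 0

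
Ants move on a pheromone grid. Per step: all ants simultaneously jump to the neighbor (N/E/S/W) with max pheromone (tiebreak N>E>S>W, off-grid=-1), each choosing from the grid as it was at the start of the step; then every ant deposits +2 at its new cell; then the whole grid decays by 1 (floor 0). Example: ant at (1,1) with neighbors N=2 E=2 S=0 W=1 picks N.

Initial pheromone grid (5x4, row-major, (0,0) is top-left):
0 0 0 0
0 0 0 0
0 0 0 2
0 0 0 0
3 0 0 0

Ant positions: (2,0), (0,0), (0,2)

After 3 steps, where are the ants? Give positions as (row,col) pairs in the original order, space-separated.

Step 1: ant0:(2,0)->N->(1,0) | ant1:(0,0)->E->(0,1) | ant2:(0,2)->E->(0,3)
  grid max=2 at (4,0)
Step 2: ant0:(1,0)->N->(0,0) | ant1:(0,1)->E->(0,2) | ant2:(0,3)->S->(1,3)
  grid max=1 at (0,0)
Step 3: ant0:(0,0)->E->(0,1) | ant1:(0,2)->E->(0,3) | ant2:(1,3)->N->(0,3)
  grid max=3 at (0,3)

(0,1) (0,3) (0,3)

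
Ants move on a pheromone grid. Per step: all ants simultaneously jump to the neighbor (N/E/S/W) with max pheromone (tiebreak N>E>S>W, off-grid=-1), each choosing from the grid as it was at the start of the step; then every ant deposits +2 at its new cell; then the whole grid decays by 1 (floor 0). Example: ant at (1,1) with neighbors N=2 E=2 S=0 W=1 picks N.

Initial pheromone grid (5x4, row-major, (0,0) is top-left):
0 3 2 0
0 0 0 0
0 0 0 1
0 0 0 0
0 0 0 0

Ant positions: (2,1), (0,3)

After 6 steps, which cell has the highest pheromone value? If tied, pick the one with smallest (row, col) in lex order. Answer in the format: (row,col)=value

Answer: (0,1)=9

Derivation:
Step 1: ant0:(2,1)->N->(1,1) | ant1:(0,3)->W->(0,2)
  grid max=3 at (0,2)
Step 2: ant0:(1,1)->N->(0,1) | ant1:(0,2)->W->(0,1)
  grid max=5 at (0,1)
Step 3: ant0:(0,1)->E->(0,2) | ant1:(0,1)->E->(0,2)
  grid max=5 at (0,2)
Step 4: ant0:(0,2)->W->(0,1) | ant1:(0,2)->W->(0,1)
  grid max=7 at (0,1)
Step 5: ant0:(0,1)->E->(0,2) | ant1:(0,1)->E->(0,2)
  grid max=7 at (0,2)
Step 6: ant0:(0,2)->W->(0,1) | ant1:(0,2)->W->(0,1)
  grid max=9 at (0,1)
Final grid:
  0 9 6 0
  0 0 0 0
  0 0 0 0
  0 0 0 0
  0 0 0 0
Max pheromone 9 at (0,1)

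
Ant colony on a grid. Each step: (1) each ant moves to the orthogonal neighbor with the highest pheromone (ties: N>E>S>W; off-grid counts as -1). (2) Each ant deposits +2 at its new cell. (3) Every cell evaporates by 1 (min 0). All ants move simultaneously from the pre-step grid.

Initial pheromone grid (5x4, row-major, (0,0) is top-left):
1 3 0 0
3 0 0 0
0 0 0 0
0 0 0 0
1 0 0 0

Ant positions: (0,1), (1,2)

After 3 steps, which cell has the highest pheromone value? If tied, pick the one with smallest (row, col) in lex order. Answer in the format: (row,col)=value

Step 1: ant0:(0,1)->W->(0,0) | ant1:(1,2)->N->(0,2)
  grid max=2 at (0,0)
Step 2: ant0:(0,0)->E->(0,1) | ant1:(0,2)->W->(0,1)
  grid max=5 at (0,1)
Step 3: ant0:(0,1)->W->(0,0) | ant1:(0,1)->W->(0,0)
  grid max=4 at (0,0)
Final grid:
  4 4 0 0
  0 0 0 0
  0 0 0 0
  0 0 0 0
  0 0 0 0
Max pheromone 4 at (0,0)

Answer: (0,0)=4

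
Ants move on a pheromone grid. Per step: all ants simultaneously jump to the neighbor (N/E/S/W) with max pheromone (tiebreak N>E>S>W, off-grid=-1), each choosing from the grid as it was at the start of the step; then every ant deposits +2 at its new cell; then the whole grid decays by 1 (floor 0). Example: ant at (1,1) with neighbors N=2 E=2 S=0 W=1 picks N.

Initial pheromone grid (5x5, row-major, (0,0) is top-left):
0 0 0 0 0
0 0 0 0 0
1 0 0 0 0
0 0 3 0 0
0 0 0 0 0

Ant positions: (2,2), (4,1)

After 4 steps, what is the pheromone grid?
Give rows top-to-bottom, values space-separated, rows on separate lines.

After step 1: ants at (3,2),(3,1)
  0 0 0 0 0
  0 0 0 0 0
  0 0 0 0 0
  0 1 4 0 0
  0 0 0 0 0
After step 2: ants at (3,1),(3,2)
  0 0 0 0 0
  0 0 0 0 0
  0 0 0 0 0
  0 2 5 0 0
  0 0 0 0 0
After step 3: ants at (3,2),(3,1)
  0 0 0 0 0
  0 0 0 0 0
  0 0 0 0 0
  0 3 6 0 0
  0 0 0 0 0
After step 4: ants at (3,1),(3,2)
  0 0 0 0 0
  0 0 0 0 0
  0 0 0 0 0
  0 4 7 0 0
  0 0 0 0 0

0 0 0 0 0
0 0 0 0 0
0 0 0 0 0
0 4 7 0 0
0 0 0 0 0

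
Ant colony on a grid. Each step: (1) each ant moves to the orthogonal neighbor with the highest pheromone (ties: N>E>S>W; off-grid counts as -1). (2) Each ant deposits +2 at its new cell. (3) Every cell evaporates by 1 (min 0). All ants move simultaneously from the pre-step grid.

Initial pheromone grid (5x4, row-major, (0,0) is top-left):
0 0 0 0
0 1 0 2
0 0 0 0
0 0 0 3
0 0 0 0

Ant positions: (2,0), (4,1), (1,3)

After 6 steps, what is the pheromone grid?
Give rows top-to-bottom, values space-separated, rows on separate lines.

After step 1: ants at (1,0),(3,1),(0,3)
  0 0 0 1
  1 0 0 1
  0 0 0 0
  0 1 0 2
  0 0 0 0
After step 2: ants at (0,0),(2,1),(1,3)
  1 0 0 0
  0 0 0 2
  0 1 0 0
  0 0 0 1
  0 0 0 0
After step 3: ants at (0,1),(1,1),(0,3)
  0 1 0 1
  0 1 0 1
  0 0 0 0
  0 0 0 0
  0 0 0 0
After step 4: ants at (1,1),(0,1),(1,3)
  0 2 0 0
  0 2 0 2
  0 0 0 0
  0 0 0 0
  0 0 0 0
After step 5: ants at (0,1),(1,1),(0,3)
  0 3 0 1
  0 3 0 1
  0 0 0 0
  0 0 0 0
  0 0 0 0
After step 6: ants at (1,1),(0,1),(1,3)
  0 4 0 0
  0 4 0 2
  0 0 0 0
  0 0 0 0
  0 0 0 0

0 4 0 0
0 4 0 2
0 0 0 0
0 0 0 0
0 0 0 0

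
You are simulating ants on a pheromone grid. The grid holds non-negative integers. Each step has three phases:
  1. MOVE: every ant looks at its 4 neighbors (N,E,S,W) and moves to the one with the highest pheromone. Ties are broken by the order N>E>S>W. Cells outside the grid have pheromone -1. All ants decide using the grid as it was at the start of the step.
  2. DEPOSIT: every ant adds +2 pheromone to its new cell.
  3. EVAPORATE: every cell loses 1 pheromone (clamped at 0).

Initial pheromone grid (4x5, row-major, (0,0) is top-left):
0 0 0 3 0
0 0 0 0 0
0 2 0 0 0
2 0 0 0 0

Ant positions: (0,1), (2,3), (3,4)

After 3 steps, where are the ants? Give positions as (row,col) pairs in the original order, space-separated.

Step 1: ant0:(0,1)->E->(0,2) | ant1:(2,3)->N->(1,3) | ant2:(3,4)->N->(2,4)
  grid max=2 at (0,3)
Step 2: ant0:(0,2)->E->(0,3) | ant1:(1,3)->N->(0,3) | ant2:(2,4)->N->(1,4)
  grid max=5 at (0,3)
Step 3: ant0:(0,3)->E->(0,4) | ant1:(0,3)->E->(0,4) | ant2:(1,4)->N->(0,4)
  grid max=5 at (0,4)

(0,4) (0,4) (0,4)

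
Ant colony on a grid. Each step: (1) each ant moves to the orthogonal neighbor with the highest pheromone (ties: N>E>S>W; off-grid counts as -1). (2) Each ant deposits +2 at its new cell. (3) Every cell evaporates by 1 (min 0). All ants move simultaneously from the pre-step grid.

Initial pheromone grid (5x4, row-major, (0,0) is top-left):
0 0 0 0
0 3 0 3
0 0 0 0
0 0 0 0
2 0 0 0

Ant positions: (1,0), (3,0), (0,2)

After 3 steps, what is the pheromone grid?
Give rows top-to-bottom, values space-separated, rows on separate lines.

After step 1: ants at (1,1),(4,0),(0,3)
  0 0 0 1
  0 4 0 2
  0 0 0 0
  0 0 0 0
  3 0 0 0
After step 2: ants at (0,1),(3,0),(1,3)
  0 1 0 0
  0 3 0 3
  0 0 0 0
  1 0 0 0
  2 0 0 0
After step 3: ants at (1,1),(4,0),(0,3)
  0 0 0 1
  0 4 0 2
  0 0 0 0
  0 0 0 0
  3 0 0 0

0 0 0 1
0 4 0 2
0 0 0 0
0 0 0 0
3 0 0 0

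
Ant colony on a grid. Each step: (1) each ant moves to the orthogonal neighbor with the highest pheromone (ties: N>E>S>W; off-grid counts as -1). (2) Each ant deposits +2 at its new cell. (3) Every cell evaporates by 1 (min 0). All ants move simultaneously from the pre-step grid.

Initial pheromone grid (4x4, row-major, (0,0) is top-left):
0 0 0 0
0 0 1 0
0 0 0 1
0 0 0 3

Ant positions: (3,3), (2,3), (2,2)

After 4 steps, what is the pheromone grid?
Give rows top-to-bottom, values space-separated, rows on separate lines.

After step 1: ants at (2,3),(3,3),(1,2)
  0 0 0 0
  0 0 2 0
  0 0 0 2
  0 0 0 4
After step 2: ants at (3,3),(2,3),(0,2)
  0 0 1 0
  0 0 1 0
  0 0 0 3
  0 0 0 5
After step 3: ants at (2,3),(3,3),(1,2)
  0 0 0 0
  0 0 2 0
  0 0 0 4
  0 0 0 6
After step 4: ants at (3,3),(2,3),(0,2)
  0 0 1 0
  0 0 1 0
  0 0 0 5
  0 0 0 7

0 0 1 0
0 0 1 0
0 0 0 5
0 0 0 7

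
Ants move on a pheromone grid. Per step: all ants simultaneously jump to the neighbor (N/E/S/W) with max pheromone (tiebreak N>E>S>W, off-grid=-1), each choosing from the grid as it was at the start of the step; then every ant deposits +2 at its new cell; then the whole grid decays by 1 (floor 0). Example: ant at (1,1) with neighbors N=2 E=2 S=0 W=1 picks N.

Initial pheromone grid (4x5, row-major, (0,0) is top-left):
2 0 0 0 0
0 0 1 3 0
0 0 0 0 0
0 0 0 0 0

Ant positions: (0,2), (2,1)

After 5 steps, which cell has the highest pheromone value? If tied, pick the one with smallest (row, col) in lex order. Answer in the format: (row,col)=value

Step 1: ant0:(0,2)->S->(1,2) | ant1:(2,1)->N->(1,1)
  grid max=2 at (1,2)
Step 2: ant0:(1,2)->E->(1,3) | ant1:(1,1)->E->(1,2)
  grid max=3 at (1,2)
Step 3: ant0:(1,3)->W->(1,2) | ant1:(1,2)->E->(1,3)
  grid max=4 at (1,2)
Step 4: ant0:(1,2)->E->(1,3) | ant1:(1,3)->W->(1,2)
  grid max=5 at (1,2)
Step 5: ant0:(1,3)->W->(1,2) | ant1:(1,2)->E->(1,3)
  grid max=6 at (1,2)
Final grid:
  0 0 0 0 0
  0 0 6 6 0
  0 0 0 0 0
  0 0 0 0 0
Max pheromone 6 at (1,2)

Answer: (1,2)=6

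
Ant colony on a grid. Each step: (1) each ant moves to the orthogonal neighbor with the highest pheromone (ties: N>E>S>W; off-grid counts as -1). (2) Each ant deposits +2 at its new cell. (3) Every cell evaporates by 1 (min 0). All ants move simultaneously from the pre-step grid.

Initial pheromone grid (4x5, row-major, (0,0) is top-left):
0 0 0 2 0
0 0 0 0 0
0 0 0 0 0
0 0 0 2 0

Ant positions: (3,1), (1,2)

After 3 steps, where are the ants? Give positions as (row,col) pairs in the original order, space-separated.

Step 1: ant0:(3,1)->N->(2,1) | ant1:(1,2)->N->(0,2)
  grid max=1 at (0,2)
Step 2: ant0:(2,1)->N->(1,1) | ant1:(0,2)->E->(0,3)
  grid max=2 at (0,3)
Step 3: ant0:(1,1)->N->(0,1) | ant1:(0,3)->E->(0,4)
  grid max=1 at (0,1)

(0,1) (0,4)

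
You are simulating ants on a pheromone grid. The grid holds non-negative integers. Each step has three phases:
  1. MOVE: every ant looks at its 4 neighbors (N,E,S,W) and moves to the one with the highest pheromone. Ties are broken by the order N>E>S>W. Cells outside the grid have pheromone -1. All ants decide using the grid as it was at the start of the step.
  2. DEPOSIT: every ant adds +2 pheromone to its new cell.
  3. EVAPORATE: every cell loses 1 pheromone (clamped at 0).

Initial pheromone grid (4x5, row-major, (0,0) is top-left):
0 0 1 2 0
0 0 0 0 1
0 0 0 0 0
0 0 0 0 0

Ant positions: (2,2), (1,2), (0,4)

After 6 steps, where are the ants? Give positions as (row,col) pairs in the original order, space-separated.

Step 1: ant0:(2,2)->N->(1,2) | ant1:(1,2)->N->(0,2) | ant2:(0,4)->W->(0,3)
  grid max=3 at (0,3)
Step 2: ant0:(1,2)->N->(0,2) | ant1:(0,2)->E->(0,3) | ant2:(0,3)->W->(0,2)
  grid max=5 at (0,2)
Step 3: ant0:(0,2)->E->(0,3) | ant1:(0,3)->W->(0,2) | ant2:(0,2)->E->(0,3)
  grid max=7 at (0,3)
Step 4: ant0:(0,3)->W->(0,2) | ant1:(0,2)->E->(0,3) | ant2:(0,3)->W->(0,2)
  grid max=9 at (0,2)
Step 5: ant0:(0,2)->E->(0,3) | ant1:(0,3)->W->(0,2) | ant2:(0,2)->E->(0,3)
  grid max=11 at (0,3)
Step 6: ant0:(0,3)->W->(0,2) | ant1:(0,2)->E->(0,3) | ant2:(0,3)->W->(0,2)
  grid max=13 at (0,2)

(0,2) (0,3) (0,2)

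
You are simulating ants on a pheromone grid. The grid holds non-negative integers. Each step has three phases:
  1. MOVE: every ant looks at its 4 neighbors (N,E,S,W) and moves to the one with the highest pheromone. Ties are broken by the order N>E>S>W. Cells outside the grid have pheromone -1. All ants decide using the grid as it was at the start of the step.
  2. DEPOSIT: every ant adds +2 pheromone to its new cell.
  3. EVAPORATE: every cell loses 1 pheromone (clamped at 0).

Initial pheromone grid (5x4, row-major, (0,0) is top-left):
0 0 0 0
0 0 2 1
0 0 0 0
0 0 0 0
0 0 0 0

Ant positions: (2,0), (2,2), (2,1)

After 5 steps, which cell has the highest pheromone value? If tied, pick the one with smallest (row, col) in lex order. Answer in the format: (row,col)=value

Step 1: ant0:(2,0)->N->(1,0) | ant1:(2,2)->N->(1,2) | ant2:(2,1)->N->(1,1)
  grid max=3 at (1,2)
Step 2: ant0:(1,0)->E->(1,1) | ant1:(1,2)->W->(1,1) | ant2:(1,1)->E->(1,2)
  grid max=4 at (1,1)
Step 3: ant0:(1,1)->E->(1,2) | ant1:(1,1)->E->(1,2) | ant2:(1,2)->W->(1,1)
  grid max=7 at (1,2)
Step 4: ant0:(1,2)->W->(1,1) | ant1:(1,2)->W->(1,1) | ant2:(1,1)->E->(1,2)
  grid max=8 at (1,1)
Step 5: ant0:(1,1)->E->(1,2) | ant1:(1,1)->E->(1,2) | ant2:(1,2)->W->(1,1)
  grid max=11 at (1,2)
Final grid:
  0 0 0 0
  0 9 11 0
  0 0 0 0
  0 0 0 0
  0 0 0 0
Max pheromone 11 at (1,2)

Answer: (1,2)=11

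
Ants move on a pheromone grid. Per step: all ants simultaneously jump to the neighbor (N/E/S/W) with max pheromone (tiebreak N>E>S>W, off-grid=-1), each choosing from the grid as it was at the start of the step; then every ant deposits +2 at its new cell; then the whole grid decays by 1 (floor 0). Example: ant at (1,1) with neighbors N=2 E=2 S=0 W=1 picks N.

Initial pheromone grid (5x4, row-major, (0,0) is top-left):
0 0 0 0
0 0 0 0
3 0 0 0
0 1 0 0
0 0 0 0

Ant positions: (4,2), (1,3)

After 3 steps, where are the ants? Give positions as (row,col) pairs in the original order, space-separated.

Step 1: ant0:(4,2)->N->(3,2) | ant1:(1,3)->N->(0,3)
  grid max=2 at (2,0)
Step 2: ant0:(3,2)->N->(2,2) | ant1:(0,3)->S->(1,3)
  grid max=1 at (1,3)
Step 3: ant0:(2,2)->N->(1,2) | ant1:(1,3)->N->(0,3)
  grid max=1 at (0,3)

(1,2) (0,3)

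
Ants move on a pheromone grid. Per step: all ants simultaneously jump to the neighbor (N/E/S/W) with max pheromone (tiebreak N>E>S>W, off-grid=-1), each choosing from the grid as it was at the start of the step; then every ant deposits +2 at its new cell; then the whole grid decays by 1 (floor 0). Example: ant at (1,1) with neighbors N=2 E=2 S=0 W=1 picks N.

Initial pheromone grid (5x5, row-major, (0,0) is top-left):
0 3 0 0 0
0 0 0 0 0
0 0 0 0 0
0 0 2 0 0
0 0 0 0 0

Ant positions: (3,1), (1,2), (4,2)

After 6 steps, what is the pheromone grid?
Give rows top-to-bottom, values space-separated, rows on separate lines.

After step 1: ants at (3,2),(0,2),(3,2)
  0 2 1 0 0
  0 0 0 0 0
  0 0 0 0 0
  0 0 5 0 0
  0 0 0 0 0
After step 2: ants at (2,2),(0,1),(2,2)
  0 3 0 0 0
  0 0 0 0 0
  0 0 3 0 0
  0 0 4 0 0
  0 0 0 0 0
After step 3: ants at (3,2),(0,2),(3,2)
  0 2 1 0 0
  0 0 0 0 0
  0 0 2 0 0
  0 0 7 0 0
  0 0 0 0 0
After step 4: ants at (2,2),(0,1),(2,2)
  0 3 0 0 0
  0 0 0 0 0
  0 0 5 0 0
  0 0 6 0 0
  0 0 0 0 0
After step 5: ants at (3,2),(0,2),(3,2)
  0 2 1 0 0
  0 0 0 0 0
  0 0 4 0 0
  0 0 9 0 0
  0 0 0 0 0
After step 6: ants at (2,2),(0,1),(2,2)
  0 3 0 0 0
  0 0 0 0 0
  0 0 7 0 0
  0 0 8 0 0
  0 0 0 0 0

0 3 0 0 0
0 0 0 0 0
0 0 7 0 0
0 0 8 0 0
0 0 0 0 0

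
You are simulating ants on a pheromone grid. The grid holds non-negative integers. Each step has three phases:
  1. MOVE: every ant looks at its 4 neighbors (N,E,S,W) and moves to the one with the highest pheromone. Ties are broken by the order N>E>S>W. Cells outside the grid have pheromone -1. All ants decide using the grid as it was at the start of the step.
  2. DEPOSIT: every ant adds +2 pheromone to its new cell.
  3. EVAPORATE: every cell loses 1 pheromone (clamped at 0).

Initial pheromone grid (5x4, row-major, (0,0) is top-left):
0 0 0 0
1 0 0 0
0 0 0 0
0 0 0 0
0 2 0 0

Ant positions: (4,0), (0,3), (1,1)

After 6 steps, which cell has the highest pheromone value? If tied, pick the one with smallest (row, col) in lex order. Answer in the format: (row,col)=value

Answer: (4,1)=2

Derivation:
Step 1: ant0:(4,0)->E->(4,1) | ant1:(0,3)->S->(1,3) | ant2:(1,1)->W->(1,0)
  grid max=3 at (4,1)
Step 2: ant0:(4,1)->N->(3,1) | ant1:(1,3)->N->(0,3) | ant2:(1,0)->N->(0,0)
  grid max=2 at (4,1)
Step 3: ant0:(3,1)->S->(4,1) | ant1:(0,3)->S->(1,3) | ant2:(0,0)->S->(1,0)
  grid max=3 at (4,1)
Step 4: ant0:(4,1)->N->(3,1) | ant1:(1,3)->N->(0,3) | ant2:(1,0)->N->(0,0)
  grid max=2 at (4,1)
Step 5: ant0:(3,1)->S->(4,1) | ant1:(0,3)->S->(1,3) | ant2:(0,0)->S->(1,0)
  grid max=3 at (4,1)
Step 6: ant0:(4,1)->N->(3,1) | ant1:(1,3)->N->(0,3) | ant2:(1,0)->N->(0,0)
  grid max=2 at (4,1)
Final grid:
  1 0 0 1
  1 0 0 0
  0 0 0 0
  0 1 0 0
  0 2 0 0
Max pheromone 2 at (4,1)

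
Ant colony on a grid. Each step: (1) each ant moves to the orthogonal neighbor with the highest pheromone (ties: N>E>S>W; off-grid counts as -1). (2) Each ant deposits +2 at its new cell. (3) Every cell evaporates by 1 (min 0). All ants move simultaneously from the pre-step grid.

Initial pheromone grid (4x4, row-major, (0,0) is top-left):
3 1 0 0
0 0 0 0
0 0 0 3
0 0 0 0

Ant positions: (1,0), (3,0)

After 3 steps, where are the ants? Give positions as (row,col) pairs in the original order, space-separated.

Step 1: ant0:(1,0)->N->(0,0) | ant1:(3,0)->N->(2,0)
  grid max=4 at (0,0)
Step 2: ant0:(0,0)->E->(0,1) | ant1:(2,0)->N->(1,0)
  grid max=3 at (0,0)
Step 3: ant0:(0,1)->W->(0,0) | ant1:(1,0)->N->(0,0)
  grid max=6 at (0,0)

(0,0) (0,0)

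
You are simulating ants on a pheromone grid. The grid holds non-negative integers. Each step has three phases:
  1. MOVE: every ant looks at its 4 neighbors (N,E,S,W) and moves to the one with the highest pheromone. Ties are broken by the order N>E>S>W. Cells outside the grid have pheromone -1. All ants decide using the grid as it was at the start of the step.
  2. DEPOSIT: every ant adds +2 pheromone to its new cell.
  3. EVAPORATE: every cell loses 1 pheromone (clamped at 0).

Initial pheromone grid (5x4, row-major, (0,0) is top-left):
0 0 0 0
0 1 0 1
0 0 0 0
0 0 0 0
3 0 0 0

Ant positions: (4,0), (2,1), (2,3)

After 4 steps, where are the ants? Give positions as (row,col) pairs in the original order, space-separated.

Step 1: ant0:(4,0)->N->(3,0) | ant1:(2,1)->N->(1,1) | ant2:(2,3)->N->(1,3)
  grid max=2 at (1,1)
Step 2: ant0:(3,0)->S->(4,0) | ant1:(1,1)->N->(0,1) | ant2:(1,3)->N->(0,3)
  grid max=3 at (4,0)
Step 3: ant0:(4,0)->N->(3,0) | ant1:(0,1)->S->(1,1) | ant2:(0,3)->S->(1,3)
  grid max=2 at (1,1)
Step 4: ant0:(3,0)->S->(4,0) | ant1:(1,1)->N->(0,1) | ant2:(1,3)->N->(0,3)
  grid max=3 at (4,0)

(4,0) (0,1) (0,3)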